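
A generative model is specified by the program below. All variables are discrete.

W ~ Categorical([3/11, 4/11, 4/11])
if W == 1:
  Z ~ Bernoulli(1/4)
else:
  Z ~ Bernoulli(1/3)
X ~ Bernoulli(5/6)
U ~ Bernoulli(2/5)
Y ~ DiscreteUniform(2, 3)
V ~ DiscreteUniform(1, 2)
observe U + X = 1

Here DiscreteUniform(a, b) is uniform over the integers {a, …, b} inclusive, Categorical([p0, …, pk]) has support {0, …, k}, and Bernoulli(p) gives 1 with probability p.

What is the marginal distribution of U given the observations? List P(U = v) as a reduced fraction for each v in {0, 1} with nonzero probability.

Enumerate traces; 48 have nonzero weight after conditioning:
  (W=0, Z=0, X=0, U=1, Y=2, V=1) weight 1/330
  (W=0, Z=0, X=0, U=1, Y=2, V=2) weight 1/330
  (W=0, Z=0, X=0, U=1, Y=3, V=1) weight 1/330
  (W=0, Z=0, X=0, U=1, Y=3, V=2) weight 1/330
  (W=0, Z=0, X=1, U=0, Y=2, V=1) weight 1/44
  (W=0, Z=0, X=1, U=0, Y=2, V=2) weight 1/44
  (W=0, Z=0, X=1, U=0, Y=3, V=1) weight 1/44
  (W=0, Z=0, X=1, U=0, Y=3, V=2) weight 1/44
  … 40 more
Group by U:
  weight(U=0) = 1/2
  weight(U=1) = 1/15
Total weight = 1/2 + 1/15 = 17/30
P(U=0 | obs) = 1/2 / 17/30 = 15/17
P(U=1 | obs) = 1/15 / 17/30 = 2/17

P(U=0) = 15/17, P(U=1) = 2/17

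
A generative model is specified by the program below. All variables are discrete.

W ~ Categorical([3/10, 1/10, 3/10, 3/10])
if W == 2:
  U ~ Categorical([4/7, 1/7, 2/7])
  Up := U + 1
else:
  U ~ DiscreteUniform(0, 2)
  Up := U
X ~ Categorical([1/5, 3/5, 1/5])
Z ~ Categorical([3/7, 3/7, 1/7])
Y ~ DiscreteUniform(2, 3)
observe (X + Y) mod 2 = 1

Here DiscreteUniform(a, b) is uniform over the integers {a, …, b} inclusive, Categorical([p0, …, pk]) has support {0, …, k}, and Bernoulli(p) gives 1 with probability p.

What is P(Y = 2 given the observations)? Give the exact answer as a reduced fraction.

Enumerate traces; 108 have nonzero weight after conditioning:
  (W=0, U=0, X=0, Z=0, Y=3) weight 3/700
  (W=0, U=0, X=0, Z=1, Y=3) weight 3/700
  (W=0, U=0, X=0, Z=2, Y=3) weight 1/700
  (W=0, U=0, X=1, Z=0, Y=2) weight 9/700
  (W=0, U=0, X=1, Z=1, Y=2) weight 9/700
  (W=0, U=0, X=1, Z=2, Y=2) weight 3/700
  (W=0, U=0, X=2, Z=0, Y=3) weight 3/700
  (W=0, U=0, X=2, Z=1, Y=3) weight 3/700
  … 100 more
Group by Y:
  weight(Y=2) = 3/10
  weight(Y=3) = 1/5
Total weight = 3/10 + 1/5 = 1/2
P(Y=2 | obs) = 3/10 / 1/2 = 3/5
P(Y=3 | obs) = 1/5 / 1/2 = 2/5

P(Y = 2 | obs) = 3/5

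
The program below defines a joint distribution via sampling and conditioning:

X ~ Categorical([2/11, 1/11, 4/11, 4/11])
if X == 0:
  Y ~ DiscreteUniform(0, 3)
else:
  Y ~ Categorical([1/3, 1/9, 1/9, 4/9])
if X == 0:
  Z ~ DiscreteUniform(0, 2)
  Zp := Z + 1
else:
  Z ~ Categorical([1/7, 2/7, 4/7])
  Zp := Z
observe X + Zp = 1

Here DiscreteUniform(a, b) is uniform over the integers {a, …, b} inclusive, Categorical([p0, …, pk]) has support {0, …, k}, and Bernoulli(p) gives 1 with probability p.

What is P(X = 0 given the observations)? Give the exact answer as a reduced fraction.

Enumerate traces; 8 have nonzero weight after conditioning:
  (X=0, Y=0, Z=0) weight 1/66
  (X=0, Y=1, Z=0) weight 1/66
  (X=0, Y=2, Z=0) weight 1/66
  (X=0, Y=3, Z=0) weight 1/66
  (X=1, Y=0, Z=0) weight 1/231
  (X=1, Y=1, Z=0) weight 1/693
  (X=1, Y=2, Z=0) weight 1/693
  (X=1, Y=3, Z=0) weight 4/693
Group by X:
  weight(X=0) = 2/33
  weight(X=1) = 1/77
Total weight = 2/33 + 1/77 = 17/231
P(X=0 | obs) = 2/33 / 17/231 = 14/17
P(X=1 | obs) = 1/77 / 17/231 = 3/17

P(X = 0 | obs) = 14/17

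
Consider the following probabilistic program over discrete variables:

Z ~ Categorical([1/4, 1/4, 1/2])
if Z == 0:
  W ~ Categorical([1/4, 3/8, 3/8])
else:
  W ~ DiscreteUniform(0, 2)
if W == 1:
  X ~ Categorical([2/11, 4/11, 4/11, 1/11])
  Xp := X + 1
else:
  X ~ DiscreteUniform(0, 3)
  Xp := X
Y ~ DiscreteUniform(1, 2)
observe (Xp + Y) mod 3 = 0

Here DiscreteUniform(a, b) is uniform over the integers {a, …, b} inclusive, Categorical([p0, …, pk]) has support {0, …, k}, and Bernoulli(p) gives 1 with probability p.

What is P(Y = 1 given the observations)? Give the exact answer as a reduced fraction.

Enumerate traces; 21 have nonzero weight after conditioning:
  (Z=0, W=0, X=1, Y=2) weight 1/128
  (Z=0, W=0, X=2, Y=1) weight 1/128
  (Z=0, W=1, X=0, Y=2) weight 3/352
  (Z=0, W=1, X=1, Y=1) weight 3/176
  (Z=0, W=1, X=3, Y=2) weight 3/704
  (Z=0, W=2, X=1, Y=2) weight 3/256
  (Z=0, W=2, X=2, Y=1) weight 3/256
  (Z=1, W=0, X=1, Y=2) weight 1/96
  … 13 more
Group by Y:
  weight(Y=1) = 37/256
  weight(Y=2) = 33/256
Total weight = 37/256 + 33/256 = 35/128
P(Y=1 | obs) = 37/256 / 35/128 = 37/70
P(Y=2 | obs) = 33/256 / 35/128 = 33/70

P(Y = 1 | obs) = 37/70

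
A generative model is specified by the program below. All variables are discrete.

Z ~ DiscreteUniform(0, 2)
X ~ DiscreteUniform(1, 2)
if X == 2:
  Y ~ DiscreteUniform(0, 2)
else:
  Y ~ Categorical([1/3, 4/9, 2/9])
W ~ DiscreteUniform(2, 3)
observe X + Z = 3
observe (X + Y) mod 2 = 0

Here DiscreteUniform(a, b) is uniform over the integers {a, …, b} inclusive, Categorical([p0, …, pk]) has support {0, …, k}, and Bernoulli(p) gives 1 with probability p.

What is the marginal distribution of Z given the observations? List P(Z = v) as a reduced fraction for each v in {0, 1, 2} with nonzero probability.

P(Z=1) = 3/5, P(Z=2) = 2/5

Enumerate traces; 6 have nonzero weight after conditioning:
  (Z=1, X=2, Y=0, W=2) weight 1/36
  (Z=1, X=2, Y=0, W=3) weight 1/36
  (Z=1, X=2, Y=2, W=2) weight 1/36
  (Z=1, X=2, Y=2, W=3) weight 1/36
  (Z=2, X=1, Y=1, W=2) weight 1/27
  (Z=2, X=1, Y=1, W=3) weight 1/27
Group by Z:
  weight(Z=1) = 1/9
  weight(Z=2) = 2/27
Total weight = 1/9 + 2/27 = 5/27
P(Z=1 | obs) = 1/9 / 5/27 = 3/5
P(Z=2 | obs) = 2/27 / 5/27 = 2/5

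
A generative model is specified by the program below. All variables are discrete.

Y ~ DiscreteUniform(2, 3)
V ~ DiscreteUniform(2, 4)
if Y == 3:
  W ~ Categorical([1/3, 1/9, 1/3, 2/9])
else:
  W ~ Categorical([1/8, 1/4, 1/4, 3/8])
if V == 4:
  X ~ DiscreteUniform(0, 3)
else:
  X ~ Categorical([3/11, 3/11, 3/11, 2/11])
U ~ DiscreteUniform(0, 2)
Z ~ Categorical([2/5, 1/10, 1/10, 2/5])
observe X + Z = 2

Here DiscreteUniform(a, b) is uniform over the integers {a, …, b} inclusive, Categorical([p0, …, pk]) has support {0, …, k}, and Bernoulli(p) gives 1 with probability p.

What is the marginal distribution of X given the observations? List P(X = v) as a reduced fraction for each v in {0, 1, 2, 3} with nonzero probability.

Enumerate traces; 216 have nonzero weight after conditioning:
  (Y=2, V=2, W=0, X=0, U=0, Z=2) weight 1/5280
  (Y=2, V=2, W=0, X=0, U=1, Z=2) weight 1/5280
  (Y=2, V=2, W=0, X=0, U=2, Z=2) weight 1/5280
  (Y=2, V=2, W=0, X=1, U=0, Z=1) weight 1/5280
  (Y=2, V=2, W=0, X=1, U=1, Z=1) weight 1/5280
  (Y=2, V=2, W=0, X=1, U=2, Z=1) weight 1/5280
  (Y=2, V=2, W=0, X=2, U=0, Z=0) weight 1/1320
  (Y=2, V=2, W=0, X=2, U=1, Z=0) weight 1/1320
  … 208 more
Group by X:
  weight(X=0) = 7/264
  weight(X=1) = 7/264
  weight(X=2) = 7/66
Total weight = 7/264 + 7/264 + 7/66 = 7/44
P(X=0 | obs) = 7/264 / 7/44 = 1/6
P(X=1 | obs) = 7/264 / 7/44 = 1/6
P(X=2 | obs) = 7/66 / 7/44 = 2/3

P(X=0) = 1/6, P(X=1) = 1/6, P(X=2) = 2/3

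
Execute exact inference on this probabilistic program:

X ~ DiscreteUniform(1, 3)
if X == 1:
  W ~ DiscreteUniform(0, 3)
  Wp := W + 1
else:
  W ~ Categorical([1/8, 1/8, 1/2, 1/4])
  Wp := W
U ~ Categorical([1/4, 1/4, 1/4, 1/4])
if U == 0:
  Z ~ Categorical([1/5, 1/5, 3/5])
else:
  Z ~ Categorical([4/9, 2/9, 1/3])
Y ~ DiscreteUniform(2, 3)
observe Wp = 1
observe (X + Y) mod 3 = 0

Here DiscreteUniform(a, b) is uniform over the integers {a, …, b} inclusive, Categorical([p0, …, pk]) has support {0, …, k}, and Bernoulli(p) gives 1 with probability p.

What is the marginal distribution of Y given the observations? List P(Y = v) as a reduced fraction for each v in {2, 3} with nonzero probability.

P(Y=2) = 2/3, P(Y=3) = 1/3

Enumerate traces; 24 have nonzero weight after conditioning:
  (X=1, W=0, U=0, Z=0, Y=2) weight 1/480
  (X=1, W=0, U=0, Z=1, Y=2) weight 1/480
  (X=1, W=0, U=0, Z=2, Y=2) weight 1/160
  (X=1, W=0, U=1, Z=0, Y=2) weight 1/216
  (X=1, W=0, U=1, Z=1, Y=2) weight 1/432
  (X=1, W=0, U=1, Z=2, Y=2) weight 1/288
  (X=1, W=0, U=2, Z=0, Y=2) weight 1/216
  (X=1, W=0, U=2, Z=1, Y=2) weight 1/432
  (X=3, W=1, U=0, Z=0, Y=3) weight 1/960
  … 15 more
Group by Y:
  weight(Y=2) = 1/24
  weight(Y=3) = 1/48
Total weight = 1/24 + 1/48 = 1/16
P(Y=2 | obs) = 1/24 / 1/16 = 2/3
P(Y=3 | obs) = 1/48 / 1/16 = 1/3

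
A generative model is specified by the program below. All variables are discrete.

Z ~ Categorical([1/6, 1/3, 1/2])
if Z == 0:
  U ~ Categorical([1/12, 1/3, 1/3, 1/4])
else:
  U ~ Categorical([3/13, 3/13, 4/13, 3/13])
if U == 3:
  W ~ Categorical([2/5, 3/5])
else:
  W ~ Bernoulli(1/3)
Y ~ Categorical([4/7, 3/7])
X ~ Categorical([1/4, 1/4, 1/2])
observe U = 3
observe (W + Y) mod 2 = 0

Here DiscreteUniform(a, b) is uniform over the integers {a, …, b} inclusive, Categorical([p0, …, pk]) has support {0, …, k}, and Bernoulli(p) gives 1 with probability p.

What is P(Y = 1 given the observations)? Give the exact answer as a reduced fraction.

Enumerate traces; 18 have nonzero weight after conditioning:
  (Z=0, U=3, W=0, Y=0, X=0) weight 1/420
  (Z=0, U=3, W=0, Y=0, X=1) weight 1/420
  (Z=0, U=3, W=0, Y=0, X=2) weight 1/210
  (Z=0, U=3, W=1, Y=1, X=0) weight 3/1120
  (Z=0, U=3, W=1, Y=1, X=1) weight 3/1120
  (Z=0, U=3, W=1, Y=1, X=2) weight 3/560
  (Z=1, U=3, W=0, Y=0, X=0) weight 2/455
  (Z=1, U=3, W=0, Y=0, X=1) weight 2/455
  … 10 more
Group by Y:
  weight(Y=0) = 73/1365
  weight(Y=1) = 219/3640
Total weight = 73/1365 + 219/3640 = 1241/10920
P(Y=0 | obs) = 73/1365 / 1241/10920 = 8/17
P(Y=1 | obs) = 219/3640 / 1241/10920 = 9/17

P(Y = 1 | obs) = 9/17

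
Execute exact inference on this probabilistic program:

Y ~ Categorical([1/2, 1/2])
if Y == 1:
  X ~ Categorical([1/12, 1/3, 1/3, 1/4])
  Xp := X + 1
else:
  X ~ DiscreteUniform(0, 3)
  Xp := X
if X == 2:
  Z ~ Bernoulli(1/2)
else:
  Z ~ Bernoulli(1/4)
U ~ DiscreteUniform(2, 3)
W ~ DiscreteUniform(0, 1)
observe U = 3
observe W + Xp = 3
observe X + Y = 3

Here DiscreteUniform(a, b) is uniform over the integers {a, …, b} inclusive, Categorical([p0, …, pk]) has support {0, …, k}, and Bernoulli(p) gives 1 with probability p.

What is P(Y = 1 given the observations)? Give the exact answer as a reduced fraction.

Enumerate traces; 4 have nonzero weight after conditioning:
  (Y=0, X=3, Z=0, U=3, W=0) weight 3/128
  (Y=0, X=3, Z=1, U=3, W=0) weight 1/128
  (Y=1, X=2, Z=0, U=3, W=0) weight 1/48
  (Y=1, X=2, Z=1, U=3, W=0) weight 1/48
Group by Y:
  weight(Y=0) = 1/32
  weight(Y=1) = 1/24
Total weight = 1/32 + 1/24 = 7/96
P(Y=0 | obs) = 1/32 / 7/96 = 3/7
P(Y=1 | obs) = 1/24 / 7/96 = 4/7

P(Y = 1 | obs) = 4/7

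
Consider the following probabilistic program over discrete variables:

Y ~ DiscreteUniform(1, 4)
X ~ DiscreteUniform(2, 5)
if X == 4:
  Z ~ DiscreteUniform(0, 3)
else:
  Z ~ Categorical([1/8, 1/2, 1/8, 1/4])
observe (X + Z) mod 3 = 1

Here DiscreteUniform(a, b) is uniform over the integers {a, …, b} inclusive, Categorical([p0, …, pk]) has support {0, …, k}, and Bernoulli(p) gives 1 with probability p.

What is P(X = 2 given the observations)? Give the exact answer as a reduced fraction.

P(X = 2 | obs) = 1/10

Enumerate traces; 20 have nonzero weight after conditioning:
  (Y=1, X=2, Z=2) weight 1/128
  (Y=1, X=3, Z=1) weight 1/32
  (Y=1, X=4, Z=0) weight 1/64
  (Y=1, X=4, Z=3) weight 1/64
  (Y=1, X=5, Z=2) weight 1/128
  (Y=2, X=2, Z=2) weight 1/128
  (Y=2, X=3, Z=1) weight 1/32
  (Y=2, X=4, Z=0) weight 1/64
  … 12 more
Group by X:
  weight(X=2) = 1/32
  weight(X=3) = 1/8
  weight(X=4) = 1/8
  weight(X=5) = 1/32
Total weight = 1/32 + 1/8 + 1/8 + 1/32 = 5/16
P(X=2 | obs) = 1/32 / 5/16 = 1/10
P(X=3 | obs) = 1/8 / 5/16 = 2/5
P(X=4 | obs) = 1/8 / 5/16 = 2/5
P(X=5 | obs) = 1/32 / 5/16 = 1/10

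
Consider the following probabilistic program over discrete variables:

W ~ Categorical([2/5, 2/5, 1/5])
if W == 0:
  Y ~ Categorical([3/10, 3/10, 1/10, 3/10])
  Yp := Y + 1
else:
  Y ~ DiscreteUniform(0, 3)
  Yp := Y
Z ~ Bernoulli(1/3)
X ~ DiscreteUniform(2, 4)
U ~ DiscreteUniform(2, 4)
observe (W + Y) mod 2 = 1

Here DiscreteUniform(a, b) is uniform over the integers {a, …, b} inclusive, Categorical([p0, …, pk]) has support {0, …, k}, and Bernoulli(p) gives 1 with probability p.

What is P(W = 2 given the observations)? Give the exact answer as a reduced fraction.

P(W = 2 | obs) = 5/27

Enumerate traces; 108 have nonzero weight after conditioning:
  (W=0, Y=1, Z=0, X=2, U=2) weight 2/225
  (W=0, Y=1, Z=0, X=2, U=3) weight 2/225
  (W=0, Y=1, Z=0, X=2, U=4) weight 2/225
  (W=0, Y=1, Z=0, X=3, U=2) weight 2/225
  (W=0, Y=1, Z=0, X=3, U=3) weight 2/225
  (W=0, Y=1, Z=0, X=3, U=4) weight 2/225
  (W=0, Y=1, Z=0, X=4, U=2) weight 2/225
  (W=0, Y=1, Z=0, X=4, U=3) weight 2/225
  (W=1, Y=0, Z=0, X=2, U=2) weight 1/135
  (W=2, Y=1, Z=0, X=2, U=2) weight 1/270
  … 98 more
Group by W:
  weight(W=0) = 6/25
  weight(W=1) = 1/5
  weight(W=2) = 1/10
Total weight = 6/25 + 1/5 + 1/10 = 27/50
P(W=0 | obs) = 6/25 / 27/50 = 4/9
P(W=1 | obs) = 1/5 / 27/50 = 10/27
P(W=2 | obs) = 1/10 / 27/50 = 5/27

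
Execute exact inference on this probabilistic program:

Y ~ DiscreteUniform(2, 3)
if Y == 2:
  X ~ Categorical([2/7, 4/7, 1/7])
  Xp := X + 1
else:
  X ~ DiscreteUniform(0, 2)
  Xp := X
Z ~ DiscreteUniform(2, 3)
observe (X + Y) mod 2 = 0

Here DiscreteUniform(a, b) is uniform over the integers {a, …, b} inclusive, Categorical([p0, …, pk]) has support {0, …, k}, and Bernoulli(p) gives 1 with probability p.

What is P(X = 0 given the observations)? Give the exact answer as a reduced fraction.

Enumerate traces; 6 have nonzero weight after conditioning:
  (Y=2, X=0, Z=2) weight 1/14
  (Y=2, X=0, Z=3) weight 1/14
  (Y=2, X=2, Z=2) weight 1/28
  (Y=2, X=2, Z=3) weight 1/28
  (Y=3, X=1, Z=2) weight 1/12
  (Y=3, X=1, Z=3) weight 1/12
Group by X:
  weight(X=0) = 1/7
  weight(X=1) = 1/6
  weight(X=2) = 1/14
Total weight = 1/7 + 1/6 + 1/14 = 8/21
P(X=0 | obs) = 1/7 / 8/21 = 3/8
P(X=1 | obs) = 1/6 / 8/21 = 7/16
P(X=2 | obs) = 1/14 / 8/21 = 3/16

P(X = 0 | obs) = 3/8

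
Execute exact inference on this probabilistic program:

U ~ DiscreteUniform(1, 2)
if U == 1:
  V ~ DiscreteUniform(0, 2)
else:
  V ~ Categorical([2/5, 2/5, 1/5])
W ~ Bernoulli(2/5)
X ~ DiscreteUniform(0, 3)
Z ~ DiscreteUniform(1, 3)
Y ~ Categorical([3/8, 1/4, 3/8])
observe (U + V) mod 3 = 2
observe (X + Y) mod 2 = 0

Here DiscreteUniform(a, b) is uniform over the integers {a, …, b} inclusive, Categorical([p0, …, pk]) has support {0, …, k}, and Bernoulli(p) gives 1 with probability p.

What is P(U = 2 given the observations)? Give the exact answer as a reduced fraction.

Enumerate traces; 72 have nonzero weight after conditioning:
  (U=1, V=1, W=0, X=0, Z=1, Y=0) weight 1/320
  (U=1, V=1, W=0, X=0, Z=1, Y=2) weight 1/320
  (U=1, V=1, W=0, X=0, Z=2, Y=0) weight 1/320
  (U=1, V=1, W=0, X=0, Z=2, Y=2) weight 1/320
  (U=1, V=1, W=0, X=0, Z=3, Y=0) weight 1/320
  (U=1, V=1, W=0, X=0, Z=3, Y=2) weight 1/320
  (U=1, V=1, W=0, X=1, Z=1, Y=1) weight 1/480
  (U=1, V=1, W=0, X=1, Z=2, Y=1) weight 1/480
  (U=2, V=0, W=0, X=0, Z=1, Y=0) weight 3/800
  … 63 more
Group by U:
  weight(U=1) = 1/12
  weight(U=2) = 1/10
Total weight = 1/12 + 1/10 = 11/60
P(U=1 | obs) = 1/12 / 11/60 = 5/11
P(U=2 | obs) = 1/10 / 11/60 = 6/11

P(U = 2 | obs) = 6/11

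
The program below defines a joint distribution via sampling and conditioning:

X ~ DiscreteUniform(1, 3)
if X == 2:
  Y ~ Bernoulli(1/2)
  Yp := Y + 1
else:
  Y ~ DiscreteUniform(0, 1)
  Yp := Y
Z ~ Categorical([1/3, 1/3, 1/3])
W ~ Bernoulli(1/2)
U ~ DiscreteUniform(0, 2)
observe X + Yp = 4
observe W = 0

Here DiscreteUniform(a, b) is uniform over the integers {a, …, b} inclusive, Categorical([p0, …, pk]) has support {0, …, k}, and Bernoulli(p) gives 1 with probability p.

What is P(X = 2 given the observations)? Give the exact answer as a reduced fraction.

P(X = 2 | obs) = 1/2

Enumerate traces; 18 have nonzero weight after conditioning:
  (X=2, Y=1, Z=0, W=0, U=0) weight 1/108
  (X=2, Y=1, Z=0, W=0, U=1) weight 1/108
  (X=2, Y=1, Z=0, W=0, U=2) weight 1/108
  (X=2, Y=1, Z=1, W=0, U=0) weight 1/108
  (X=2, Y=1, Z=1, W=0, U=1) weight 1/108
  (X=2, Y=1, Z=1, W=0, U=2) weight 1/108
  (X=2, Y=1, Z=2, W=0, U=0) weight 1/108
  (X=2, Y=1, Z=2, W=0, U=1) weight 1/108
  (X=3, Y=1, Z=0, W=0, U=0) weight 1/108
  … 9 more
Group by X:
  weight(X=2) = 1/12
  weight(X=3) = 1/12
Total weight = 1/12 + 1/12 = 1/6
P(X=2 | obs) = 1/12 / 1/6 = 1/2
P(X=3 | obs) = 1/12 / 1/6 = 1/2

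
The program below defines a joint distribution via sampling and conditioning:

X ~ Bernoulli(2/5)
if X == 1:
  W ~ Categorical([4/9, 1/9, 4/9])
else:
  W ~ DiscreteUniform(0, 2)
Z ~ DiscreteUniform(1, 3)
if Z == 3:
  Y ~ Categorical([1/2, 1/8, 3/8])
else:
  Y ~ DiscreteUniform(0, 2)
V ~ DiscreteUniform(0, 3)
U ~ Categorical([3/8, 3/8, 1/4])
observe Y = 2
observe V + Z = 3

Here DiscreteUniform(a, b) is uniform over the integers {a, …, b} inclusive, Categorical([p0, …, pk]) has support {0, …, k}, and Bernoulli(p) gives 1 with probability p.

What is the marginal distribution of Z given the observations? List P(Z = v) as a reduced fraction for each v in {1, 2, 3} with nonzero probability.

Enumerate traces; 54 have nonzero weight after conditioning:
  (X=0, W=0, Z=1, Y=2, V=2, U=0) weight 1/480
  (X=0, W=0, Z=1, Y=2, V=2, U=1) weight 1/480
  (X=0, W=0, Z=1, Y=2, V=2, U=2) weight 1/720
  (X=0, W=0, Z=2, Y=2, V=1, U=0) weight 1/480
  (X=0, W=0, Z=2, Y=2, V=1, U=1) weight 1/480
  (X=0, W=0, Z=2, Y=2, V=1, U=2) weight 1/720
  (X=0, W=0, Z=3, Y=2, V=0, U=0) weight 3/1280
  (X=0, W=0, Z=3, Y=2, V=0, U=1) weight 3/1280
  … 46 more
Group by Z:
  weight(Z=1) = 1/36
  weight(Z=2) = 1/36
  weight(Z=3) = 1/32
Total weight = 1/36 + 1/36 + 1/32 = 25/288
P(Z=1 | obs) = 1/36 / 25/288 = 8/25
P(Z=2 | obs) = 1/36 / 25/288 = 8/25
P(Z=3 | obs) = 1/32 / 25/288 = 9/25

P(Z=1) = 8/25, P(Z=2) = 8/25, P(Z=3) = 9/25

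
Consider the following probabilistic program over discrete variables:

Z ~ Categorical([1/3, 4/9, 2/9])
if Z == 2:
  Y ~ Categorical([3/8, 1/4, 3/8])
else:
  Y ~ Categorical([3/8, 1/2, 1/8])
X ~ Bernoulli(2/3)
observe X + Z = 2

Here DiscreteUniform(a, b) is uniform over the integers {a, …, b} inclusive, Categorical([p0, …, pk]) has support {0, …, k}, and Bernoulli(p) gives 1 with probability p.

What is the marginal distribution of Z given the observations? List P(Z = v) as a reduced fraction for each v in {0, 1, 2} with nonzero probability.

Enumerate traces; 6 have nonzero weight after conditioning:
  (Z=1, Y=0, X=1) weight 1/9
  (Z=1, Y=1, X=1) weight 4/27
  (Z=1, Y=2, X=1) weight 1/27
  (Z=2, Y=0, X=0) weight 1/36
  (Z=2, Y=1, X=0) weight 1/54
  (Z=2, Y=2, X=0) weight 1/36
Group by Z:
  weight(Z=1) = 8/27
  weight(Z=2) = 2/27
Total weight = 8/27 + 2/27 = 10/27
P(Z=1 | obs) = 8/27 / 10/27 = 4/5
P(Z=2 | obs) = 2/27 / 10/27 = 1/5

P(Z=1) = 4/5, P(Z=2) = 1/5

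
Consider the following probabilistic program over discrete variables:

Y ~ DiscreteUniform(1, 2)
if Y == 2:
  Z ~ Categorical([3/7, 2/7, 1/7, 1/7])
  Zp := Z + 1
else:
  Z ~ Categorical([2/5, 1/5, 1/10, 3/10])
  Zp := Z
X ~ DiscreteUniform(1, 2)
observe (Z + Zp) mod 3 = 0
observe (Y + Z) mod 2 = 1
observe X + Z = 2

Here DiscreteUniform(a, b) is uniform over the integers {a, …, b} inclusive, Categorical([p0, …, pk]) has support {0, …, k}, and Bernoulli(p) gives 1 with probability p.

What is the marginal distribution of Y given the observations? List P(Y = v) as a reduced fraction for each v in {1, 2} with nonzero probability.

P(Y=1) = 7/12, P(Y=2) = 5/12

Enumerate traces; 2 have nonzero weight after conditioning:
  (Y=1, Z=0, X=2) weight 1/10
  (Y=2, Z=1, X=1) weight 1/14
Group by Y:
  weight(Y=1) = 1/10
  weight(Y=2) = 1/14
Total weight = 1/10 + 1/14 = 6/35
P(Y=1 | obs) = 1/10 / 6/35 = 7/12
P(Y=2 | obs) = 1/14 / 6/35 = 5/12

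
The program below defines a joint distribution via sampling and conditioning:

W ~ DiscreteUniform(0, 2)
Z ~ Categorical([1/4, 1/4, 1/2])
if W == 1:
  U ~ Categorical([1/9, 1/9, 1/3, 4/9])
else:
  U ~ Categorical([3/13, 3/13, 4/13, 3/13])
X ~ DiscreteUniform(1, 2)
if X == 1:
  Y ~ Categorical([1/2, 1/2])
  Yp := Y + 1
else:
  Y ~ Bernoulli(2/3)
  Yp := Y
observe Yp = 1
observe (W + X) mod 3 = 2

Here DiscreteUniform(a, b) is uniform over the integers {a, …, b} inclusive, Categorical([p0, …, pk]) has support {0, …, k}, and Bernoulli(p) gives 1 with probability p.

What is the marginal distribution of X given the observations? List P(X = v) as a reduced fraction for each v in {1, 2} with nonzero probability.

Enumerate traces; 24 have nonzero weight after conditioning:
  (W=0, Z=0, U=0, X=2, Y=1) weight 1/156
  (W=0, Z=0, U=1, X=2, Y=1) weight 1/156
  (W=0, Z=0, U=2, X=2, Y=1) weight 1/117
  (W=0, Z=0, U=3, X=2, Y=1) weight 1/156
  (W=0, Z=1, U=0, X=2, Y=1) weight 1/156
  (W=0, Z=1, U=1, X=2, Y=1) weight 1/156
  (W=0, Z=1, U=2, X=2, Y=1) weight 1/117
  (W=0, Z=1, U=3, X=2, Y=1) weight 1/156
  (W=1, Z=0, U=0, X=1, Y=0) weight 1/432
  … 15 more
Group by X:
  weight(X=1) = 1/12
  weight(X=2) = 1/9
Total weight = 1/12 + 1/9 = 7/36
P(X=1 | obs) = 1/12 / 7/36 = 3/7
P(X=2 | obs) = 1/9 / 7/36 = 4/7

P(X=1) = 3/7, P(X=2) = 4/7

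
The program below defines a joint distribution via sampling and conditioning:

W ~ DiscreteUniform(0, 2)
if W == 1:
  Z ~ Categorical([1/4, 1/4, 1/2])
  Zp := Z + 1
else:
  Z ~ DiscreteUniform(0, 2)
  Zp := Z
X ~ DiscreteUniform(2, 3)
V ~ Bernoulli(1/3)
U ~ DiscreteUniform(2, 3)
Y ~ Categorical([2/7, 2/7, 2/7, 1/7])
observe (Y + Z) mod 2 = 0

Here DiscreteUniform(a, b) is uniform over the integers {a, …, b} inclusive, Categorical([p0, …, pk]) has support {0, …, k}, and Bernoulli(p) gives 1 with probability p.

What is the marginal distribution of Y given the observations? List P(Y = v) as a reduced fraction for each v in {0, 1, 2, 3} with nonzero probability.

Enumerate traces; 144 have nonzero weight after conditioning:
  (W=0, Z=0, X=2, V=0, U=2, Y=0) weight 1/189
  (W=0, Z=0, X=2, V=0, U=2, Y=2) weight 1/189
  (W=0, Z=0, X=2, V=0, U=3, Y=0) weight 1/189
  (W=0, Z=0, X=2, V=0, U=3, Y=2) weight 1/189
  (W=0, Z=0, X=2, V=1, U=2, Y=0) weight 1/378
  (W=0, Z=0, X=2, V=1, U=2, Y=2) weight 1/378
  (W=0, Z=0, X=2, V=1, U=3, Y=0) weight 1/378
  (W=0, Z=0, X=2, V=1, U=3, Y=2) weight 1/378
  (W=0, Z=1, X=2, V=0, U=2, Y=1) weight 1/189
  (W=0, Z=1, X=2, V=0, U=2, Y=3) weight 1/378
  … 134 more
Group by Y:
  weight(Y=0) = 25/126
  weight(Y=1) = 11/126
  weight(Y=2) = 25/126
  weight(Y=3) = 11/252
Total weight = 25/126 + 11/126 + 25/126 + 11/252 = 19/36
P(Y=0 | obs) = 25/126 / 19/36 = 50/133
P(Y=1 | obs) = 11/126 / 19/36 = 22/133
P(Y=2 | obs) = 25/126 / 19/36 = 50/133
P(Y=3 | obs) = 11/252 / 19/36 = 11/133

P(Y=0) = 50/133, P(Y=1) = 22/133, P(Y=2) = 50/133, P(Y=3) = 11/133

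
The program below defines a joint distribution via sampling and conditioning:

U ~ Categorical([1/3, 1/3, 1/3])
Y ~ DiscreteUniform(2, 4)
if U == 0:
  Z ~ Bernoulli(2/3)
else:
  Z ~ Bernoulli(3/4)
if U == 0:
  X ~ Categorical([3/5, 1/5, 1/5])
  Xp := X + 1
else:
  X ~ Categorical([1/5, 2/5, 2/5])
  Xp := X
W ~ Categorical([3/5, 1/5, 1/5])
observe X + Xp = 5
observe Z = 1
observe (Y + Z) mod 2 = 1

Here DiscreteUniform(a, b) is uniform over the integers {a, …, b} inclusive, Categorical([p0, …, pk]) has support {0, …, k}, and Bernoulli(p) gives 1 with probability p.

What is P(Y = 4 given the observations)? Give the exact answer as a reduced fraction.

Enumerate traces; 6 have nonzero weight after conditioning:
  (U=0, Y=2, Z=1, X=2, W=0) weight 2/225
  (U=0, Y=2, Z=1, X=2, W=1) weight 2/675
  (U=0, Y=2, Z=1, X=2, W=2) weight 2/675
  (U=0, Y=4, Z=1, X=2, W=0) weight 2/225
  (U=0, Y=4, Z=1, X=2, W=1) weight 2/675
  (U=0, Y=4, Z=1, X=2, W=2) weight 2/675
Group by Y:
  weight(Y=2) = 2/135
  weight(Y=4) = 2/135
Total weight = 2/135 + 2/135 = 4/135
P(Y=2 | obs) = 2/135 / 4/135 = 1/2
P(Y=4 | obs) = 2/135 / 4/135 = 1/2

P(Y = 4 | obs) = 1/2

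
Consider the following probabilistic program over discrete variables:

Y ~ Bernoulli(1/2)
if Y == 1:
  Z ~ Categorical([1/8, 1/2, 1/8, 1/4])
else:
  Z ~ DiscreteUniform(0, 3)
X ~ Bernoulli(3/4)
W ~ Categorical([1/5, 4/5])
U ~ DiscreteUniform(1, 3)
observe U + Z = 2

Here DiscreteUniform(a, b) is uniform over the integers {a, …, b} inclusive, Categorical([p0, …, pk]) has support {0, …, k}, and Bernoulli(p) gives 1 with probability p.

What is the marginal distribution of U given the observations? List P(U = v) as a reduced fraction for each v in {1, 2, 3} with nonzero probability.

Enumerate traces; 16 have nonzero weight after conditioning:
  (Y=0, Z=0, X=0, W=0, U=2) weight 1/480
  (Y=0, Z=0, X=0, W=1, U=2) weight 1/120
  (Y=0, Z=0, X=1, W=0, U=2) weight 1/160
  (Y=0, Z=0, X=1, W=1, U=2) weight 1/40
  (Y=0, Z=1, X=0, W=0, U=1) weight 1/480
  (Y=0, Z=1, X=0, W=1, U=1) weight 1/120
  (Y=0, Z=1, X=1, W=0, U=1) weight 1/160
  (Y=0, Z=1, X=1, W=1, U=1) weight 1/40
  … 8 more
Group by U:
  weight(U=1) = 1/8
  weight(U=2) = 1/16
Total weight = 1/8 + 1/16 = 3/16
P(U=1 | obs) = 1/8 / 3/16 = 2/3
P(U=2 | obs) = 1/16 / 3/16 = 1/3

P(U=1) = 2/3, P(U=2) = 1/3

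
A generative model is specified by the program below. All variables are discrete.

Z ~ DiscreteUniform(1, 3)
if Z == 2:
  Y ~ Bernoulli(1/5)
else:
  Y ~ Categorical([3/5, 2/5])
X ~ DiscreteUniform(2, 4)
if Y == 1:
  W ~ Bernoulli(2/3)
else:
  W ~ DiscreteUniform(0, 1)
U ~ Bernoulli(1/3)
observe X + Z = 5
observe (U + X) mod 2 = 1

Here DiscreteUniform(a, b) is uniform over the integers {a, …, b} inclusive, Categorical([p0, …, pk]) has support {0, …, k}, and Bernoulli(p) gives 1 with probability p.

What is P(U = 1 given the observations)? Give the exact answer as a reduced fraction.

Enumerate traces; 12 have nonzero weight after conditioning:
  (Z=1, Y=0, X=4, W=0, U=1) weight 1/90
  (Z=1, Y=0, X=4, W=1, U=1) weight 1/90
  (Z=1, Y=1, X=4, W=0, U=1) weight 2/405
  (Z=1, Y=1, X=4, W=1, U=1) weight 4/405
  (Z=2, Y=0, X=3, W=0, U=0) weight 4/135
  (Z=2, Y=0, X=3, W=1, U=0) weight 4/135
  (Z=2, Y=1, X=3, W=0, U=0) weight 2/405
  (Z=2, Y=1, X=3, W=1, U=0) weight 4/405
  … 4 more
Group by U:
  weight(U=0) = 2/27
  weight(U=1) = 2/27
Total weight = 2/27 + 2/27 = 4/27
P(U=0 | obs) = 2/27 / 4/27 = 1/2
P(U=1 | obs) = 2/27 / 4/27 = 1/2

P(U = 1 | obs) = 1/2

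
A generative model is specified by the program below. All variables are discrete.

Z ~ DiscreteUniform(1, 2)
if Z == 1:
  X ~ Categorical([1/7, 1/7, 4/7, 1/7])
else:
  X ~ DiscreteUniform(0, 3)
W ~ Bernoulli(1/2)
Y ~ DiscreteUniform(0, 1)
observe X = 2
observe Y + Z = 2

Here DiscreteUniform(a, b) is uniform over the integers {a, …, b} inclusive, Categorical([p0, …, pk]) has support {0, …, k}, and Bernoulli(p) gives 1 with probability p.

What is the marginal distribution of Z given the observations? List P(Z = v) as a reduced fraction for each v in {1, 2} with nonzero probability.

Enumerate traces; 4 have nonzero weight after conditioning:
  (Z=1, X=2, W=0, Y=1) weight 1/14
  (Z=1, X=2, W=1, Y=1) weight 1/14
  (Z=2, X=2, W=0, Y=0) weight 1/32
  (Z=2, X=2, W=1, Y=0) weight 1/32
Group by Z:
  weight(Z=1) = 1/7
  weight(Z=2) = 1/16
Total weight = 1/7 + 1/16 = 23/112
P(Z=1 | obs) = 1/7 / 23/112 = 16/23
P(Z=2 | obs) = 1/16 / 23/112 = 7/23

P(Z=1) = 16/23, P(Z=2) = 7/23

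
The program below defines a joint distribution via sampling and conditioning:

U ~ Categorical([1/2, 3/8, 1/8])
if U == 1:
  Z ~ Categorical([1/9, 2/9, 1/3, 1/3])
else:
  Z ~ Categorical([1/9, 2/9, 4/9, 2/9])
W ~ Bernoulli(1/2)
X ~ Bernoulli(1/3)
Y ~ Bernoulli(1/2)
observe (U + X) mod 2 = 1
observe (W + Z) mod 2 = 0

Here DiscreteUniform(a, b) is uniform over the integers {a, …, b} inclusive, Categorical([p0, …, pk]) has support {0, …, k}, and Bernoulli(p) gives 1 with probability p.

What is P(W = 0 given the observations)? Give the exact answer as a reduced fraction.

P(W = 0 | obs) = 49/99

Enumerate traces; 24 have nonzero weight after conditioning:
  (U=0, Z=0, W=0, X=1, Y=0) weight 1/216
  (U=0, Z=0, W=0, X=1, Y=1) weight 1/216
  (U=0, Z=1, W=1, X=1, Y=0) weight 1/108
  (U=0, Z=1, W=1, X=1, Y=1) weight 1/108
  (U=0, Z=2, W=0, X=1, Y=0) weight 1/54
  (U=0, Z=2, W=0, X=1, Y=1) weight 1/54
  (U=0, Z=3, W=1, X=1, Y=0) weight 1/108
  (U=0, Z=3, W=1, X=1, Y=1) weight 1/108
  … 16 more
Group by W:
  weight(W=0) = 49/432
  weight(W=1) = 25/216
Total weight = 49/432 + 25/216 = 11/48
P(W=0 | obs) = 49/432 / 11/48 = 49/99
P(W=1 | obs) = 25/216 / 11/48 = 50/99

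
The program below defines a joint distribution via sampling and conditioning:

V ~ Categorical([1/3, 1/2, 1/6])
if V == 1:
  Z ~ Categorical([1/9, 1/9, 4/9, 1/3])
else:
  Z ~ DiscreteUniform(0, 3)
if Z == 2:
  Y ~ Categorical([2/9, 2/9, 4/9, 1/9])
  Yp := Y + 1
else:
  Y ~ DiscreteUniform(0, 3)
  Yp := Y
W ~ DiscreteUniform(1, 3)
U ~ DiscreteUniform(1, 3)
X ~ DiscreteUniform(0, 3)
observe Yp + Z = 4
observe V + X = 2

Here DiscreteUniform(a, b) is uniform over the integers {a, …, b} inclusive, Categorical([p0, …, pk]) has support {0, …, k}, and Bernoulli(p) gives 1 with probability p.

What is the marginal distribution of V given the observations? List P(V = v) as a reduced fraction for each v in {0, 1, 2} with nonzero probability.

P(V=0) = 78/253, P(V=1) = 136/253, P(V=2) = 39/253

Enumerate traces; 81 have nonzero weight after conditioning:
  (V=0, Z=1, Y=3, W=1, U=1, X=2) weight 1/1728
  (V=0, Z=1, Y=3, W=1, U=2, X=2) weight 1/1728
  (V=0, Z=1, Y=3, W=1, U=3, X=2) weight 1/1728
  (V=0, Z=1, Y=3, W=2, U=1, X=2) weight 1/1728
  (V=0, Z=1, Y=3, W=2, U=2, X=2) weight 1/1728
  (V=0, Z=1, Y=3, W=2, U=3, X=2) weight 1/1728
  (V=0, Z=1, Y=3, W=3, U=1, X=2) weight 1/1728
  (V=0, Z=1, Y=3, W=3, U=2, X=2) weight 1/1728
  (V=1, Z=1, Y=3, W=1, U=1, X=1) weight 1/2592
  (V=2, Z=1, Y=3, W=1, U=1, X=0) weight 1/3456
  … 71 more
Group by V:
  weight(V=0) = 13/864
  weight(V=1) = 17/648
  weight(V=2) = 13/1728
Total weight = 13/864 + 17/648 + 13/1728 = 253/5184
P(V=0 | obs) = 13/864 / 253/5184 = 78/253
P(V=1 | obs) = 17/648 / 253/5184 = 136/253
P(V=2 | obs) = 13/1728 / 253/5184 = 39/253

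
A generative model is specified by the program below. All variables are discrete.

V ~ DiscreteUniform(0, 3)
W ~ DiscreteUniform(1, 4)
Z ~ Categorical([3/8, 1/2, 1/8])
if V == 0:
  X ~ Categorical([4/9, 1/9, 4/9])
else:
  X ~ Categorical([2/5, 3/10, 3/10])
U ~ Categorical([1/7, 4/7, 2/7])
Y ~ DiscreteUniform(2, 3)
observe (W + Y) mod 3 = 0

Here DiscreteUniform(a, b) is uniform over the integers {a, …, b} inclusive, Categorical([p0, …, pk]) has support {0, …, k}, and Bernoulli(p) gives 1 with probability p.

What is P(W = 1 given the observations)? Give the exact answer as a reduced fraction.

Enumerate traces; 324 have nonzero weight after conditioning:
  (V=0, W=1, Z=0, X=0, U=0, Y=2) weight 1/1344
  (V=0, W=1, Z=0, X=0, U=1, Y=2) weight 1/336
  (V=0, W=1, Z=0, X=0, U=2, Y=2) weight 1/672
  (V=0, W=1, Z=0, X=1, U=0, Y=2) weight 1/5376
  (V=0, W=1, Z=0, X=1, U=1, Y=2) weight 1/1344
  (V=0, W=1, Z=0, X=1, U=2, Y=2) weight 1/2688
  (V=0, W=1, Z=0, X=2, U=0, Y=2) weight 1/1344
  (V=0, W=1, Z=0, X=2, U=1, Y=2) weight 1/336
  (V=0, W=3, Z=0, X=0, U=0, Y=3) weight 1/1344
  (V=0, W=4, Z=0, X=0, U=0, Y=2) weight 1/1344
  … 314 more
Group by W:
  weight(W=1) = 1/8
  weight(W=3) = 1/8
  weight(W=4) = 1/8
Total weight = 1/8 + 1/8 + 1/8 = 3/8
P(W=1 | obs) = 1/8 / 3/8 = 1/3
P(W=3 | obs) = 1/8 / 3/8 = 1/3
P(W=4 | obs) = 1/8 / 3/8 = 1/3

P(W = 1 | obs) = 1/3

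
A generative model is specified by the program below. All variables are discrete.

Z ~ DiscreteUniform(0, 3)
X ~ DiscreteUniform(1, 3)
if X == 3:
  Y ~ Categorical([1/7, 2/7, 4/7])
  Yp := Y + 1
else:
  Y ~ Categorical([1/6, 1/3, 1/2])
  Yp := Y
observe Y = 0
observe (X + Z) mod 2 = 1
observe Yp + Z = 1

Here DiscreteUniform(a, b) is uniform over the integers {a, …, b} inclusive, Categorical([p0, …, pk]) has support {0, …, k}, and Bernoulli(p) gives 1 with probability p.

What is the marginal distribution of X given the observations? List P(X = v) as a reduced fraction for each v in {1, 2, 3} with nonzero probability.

P(X=2) = 7/13, P(X=3) = 6/13

Enumerate traces; 2 have nonzero weight after conditioning:
  (Z=0, X=3, Y=0) weight 1/84
  (Z=1, X=2, Y=0) weight 1/72
Group by X:
  weight(X=2) = 1/72
  weight(X=3) = 1/84
Total weight = 1/72 + 1/84 = 13/504
P(X=2 | obs) = 1/72 / 13/504 = 7/13
P(X=3 | obs) = 1/84 / 13/504 = 6/13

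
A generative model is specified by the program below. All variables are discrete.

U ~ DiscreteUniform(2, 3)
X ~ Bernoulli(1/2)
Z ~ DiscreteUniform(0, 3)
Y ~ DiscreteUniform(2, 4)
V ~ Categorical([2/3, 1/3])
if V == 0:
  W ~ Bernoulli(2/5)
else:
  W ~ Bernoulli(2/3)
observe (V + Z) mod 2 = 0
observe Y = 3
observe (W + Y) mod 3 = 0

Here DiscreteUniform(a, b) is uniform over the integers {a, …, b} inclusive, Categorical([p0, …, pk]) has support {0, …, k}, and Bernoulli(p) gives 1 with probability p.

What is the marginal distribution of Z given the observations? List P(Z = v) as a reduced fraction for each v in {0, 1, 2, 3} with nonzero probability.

Enumerate traces; 16 have nonzero weight after conditioning:
  (U=2, X=0, Z=0, Y=3, V=0, W=0) weight 1/120
  (U=2, X=0, Z=1, Y=3, V=1, W=0) weight 1/432
  (U=2, X=0, Z=2, Y=3, V=0, W=0) weight 1/120
  (U=2, X=0, Z=3, Y=3, V=1, W=0) weight 1/432
  (U=2, X=1, Z=0, Y=3, V=0, W=0) weight 1/120
  (U=2, X=1, Z=1, Y=3, V=1, W=0) weight 1/432
  (U=2, X=1, Z=2, Y=3, V=0, W=0) weight 1/120
  (U=2, X=1, Z=3, Y=3, V=1, W=0) weight 1/432
  … 8 more
Group by Z:
  weight(Z=0) = 1/30
  weight(Z=1) = 1/108
  weight(Z=2) = 1/30
  weight(Z=3) = 1/108
Total weight = 1/30 + 1/108 + 1/30 + 1/108 = 23/270
P(Z=0 | obs) = 1/30 / 23/270 = 9/23
P(Z=1 | obs) = 1/108 / 23/270 = 5/46
P(Z=2 | obs) = 1/30 / 23/270 = 9/23
P(Z=3 | obs) = 1/108 / 23/270 = 5/46

P(Z=0) = 9/23, P(Z=1) = 5/46, P(Z=2) = 9/23, P(Z=3) = 5/46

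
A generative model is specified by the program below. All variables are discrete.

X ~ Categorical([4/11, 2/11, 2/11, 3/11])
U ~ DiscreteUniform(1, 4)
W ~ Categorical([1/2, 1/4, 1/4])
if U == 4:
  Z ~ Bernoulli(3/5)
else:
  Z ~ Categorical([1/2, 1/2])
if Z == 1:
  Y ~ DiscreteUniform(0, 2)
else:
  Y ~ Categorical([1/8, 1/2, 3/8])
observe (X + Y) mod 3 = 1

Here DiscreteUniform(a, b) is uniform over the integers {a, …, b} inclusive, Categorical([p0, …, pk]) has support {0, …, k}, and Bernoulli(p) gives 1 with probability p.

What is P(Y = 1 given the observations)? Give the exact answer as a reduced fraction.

P(Y = 1 | obs) = 231/325

Enumerate traces; 96 have nonzero weight after conditioning:
  (X=0, U=1, W=0, Z=0, Y=1) weight 1/88
  (X=0, U=1, W=0, Z=1, Y=1) weight 1/132
  (X=0, U=1, W=1, Z=0, Y=1) weight 1/176
  (X=0, U=1, W=1, Z=1, Y=1) weight 1/264
  (X=0, U=1, W=2, Z=0, Y=1) weight 1/176
  (X=0, U=1, W=2, Z=1, Y=1) weight 1/264
  (X=0, U=2, W=0, Z=0, Y=1) weight 1/88
  (X=0, U=2, W=0, Z=1, Y=1) weight 1/132
  (X=1, U=1, W=0, Z=0, Y=0) weight 1/704
  (X=2, U=1, W=0, Z=0, Y=2) weight 3/704
  … 86 more
Group by Y:
  weight(Y=0) = 15/352
  weight(Y=1) = 21/80
  weight(Y=2) = 113/1760
Total weight = 15/352 + 21/80 + 113/1760 = 65/176
P(Y=0 | obs) = 15/352 / 65/176 = 3/26
P(Y=1 | obs) = 21/80 / 65/176 = 231/325
P(Y=2 | obs) = 113/1760 / 65/176 = 113/650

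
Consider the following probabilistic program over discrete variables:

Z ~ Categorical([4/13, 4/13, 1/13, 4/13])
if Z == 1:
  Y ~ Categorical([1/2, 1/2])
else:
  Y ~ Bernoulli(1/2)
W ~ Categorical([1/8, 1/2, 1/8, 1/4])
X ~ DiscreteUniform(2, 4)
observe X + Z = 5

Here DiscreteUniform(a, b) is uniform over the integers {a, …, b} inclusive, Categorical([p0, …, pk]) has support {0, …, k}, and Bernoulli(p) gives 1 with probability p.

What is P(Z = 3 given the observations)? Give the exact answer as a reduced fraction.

Enumerate traces; 24 have nonzero weight after conditioning:
  (Z=1, Y=0, W=0, X=4) weight 1/156
  (Z=1, Y=0, W=1, X=4) weight 1/39
  (Z=1, Y=0, W=2, X=4) weight 1/156
  (Z=1, Y=0, W=3, X=4) weight 1/78
  (Z=1, Y=1, W=0, X=4) weight 1/156
  (Z=1, Y=1, W=1, X=4) weight 1/39
  (Z=1, Y=1, W=2, X=4) weight 1/156
  (Z=1, Y=1, W=3, X=4) weight 1/78
  (Z=2, Y=0, W=0, X=3) weight 1/624
  (Z=3, Y=0, W=0, X=2) weight 1/156
  … 14 more
Group by Z:
  weight(Z=1) = 4/39
  weight(Z=2) = 1/39
  weight(Z=3) = 4/39
Total weight = 4/39 + 1/39 + 4/39 = 3/13
P(Z=1 | obs) = 4/39 / 3/13 = 4/9
P(Z=2 | obs) = 1/39 / 3/13 = 1/9
P(Z=3 | obs) = 4/39 / 3/13 = 4/9

P(Z = 3 | obs) = 4/9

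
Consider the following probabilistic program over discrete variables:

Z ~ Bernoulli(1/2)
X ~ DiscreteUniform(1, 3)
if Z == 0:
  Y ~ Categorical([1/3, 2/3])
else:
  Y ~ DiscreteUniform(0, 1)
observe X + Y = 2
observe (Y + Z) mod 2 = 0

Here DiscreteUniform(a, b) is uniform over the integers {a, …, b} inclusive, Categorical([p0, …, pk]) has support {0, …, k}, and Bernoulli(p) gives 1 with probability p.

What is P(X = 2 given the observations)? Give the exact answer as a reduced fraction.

P(X = 2 | obs) = 2/5

Enumerate traces; 2 have nonzero weight after conditioning:
  (Z=0, X=2, Y=0) weight 1/18
  (Z=1, X=1, Y=1) weight 1/12
Group by X:
  weight(X=1) = 1/12
  weight(X=2) = 1/18
Total weight = 1/12 + 1/18 = 5/36
P(X=1 | obs) = 1/12 / 5/36 = 3/5
P(X=2 | obs) = 1/18 / 5/36 = 2/5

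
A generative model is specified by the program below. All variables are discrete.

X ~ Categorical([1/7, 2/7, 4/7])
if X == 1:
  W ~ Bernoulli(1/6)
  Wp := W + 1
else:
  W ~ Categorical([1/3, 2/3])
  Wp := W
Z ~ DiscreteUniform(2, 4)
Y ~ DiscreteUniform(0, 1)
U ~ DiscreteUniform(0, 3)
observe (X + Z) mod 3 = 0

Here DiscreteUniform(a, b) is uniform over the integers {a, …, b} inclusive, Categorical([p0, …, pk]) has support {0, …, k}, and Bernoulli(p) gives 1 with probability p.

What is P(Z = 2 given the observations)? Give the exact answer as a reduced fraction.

P(Z = 2 | obs) = 2/7

Enumerate traces; 48 have nonzero weight after conditioning:
  (X=0, W=0, Z=3, Y=0, U=0) weight 1/504
  (X=0, W=0, Z=3, Y=0, U=1) weight 1/504
  (X=0, W=0, Z=3, Y=0, U=2) weight 1/504
  (X=0, W=0, Z=3, Y=0, U=3) weight 1/504
  (X=0, W=0, Z=3, Y=1, U=0) weight 1/504
  (X=0, W=0, Z=3, Y=1, U=1) weight 1/504
  (X=0, W=0, Z=3, Y=1, U=2) weight 1/504
  (X=0, W=0, Z=3, Y=1, U=3) weight 1/504
  (X=1, W=0, Z=2, Y=0, U=0) weight 5/504
  (X=2, W=0, Z=4, Y=0, U=0) weight 1/126
  … 38 more
Group by Z:
  weight(Z=2) = 2/21
  weight(Z=3) = 1/21
  weight(Z=4) = 4/21
Total weight = 2/21 + 1/21 + 4/21 = 1/3
P(Z=2 | obs) = 2/21 / 1/3 = 2/7
P(Z=3 | obs) = 1/21 / 1/3 = 1/7
P(Z=4 | obs) = 4/21 / 1/3 = 4/7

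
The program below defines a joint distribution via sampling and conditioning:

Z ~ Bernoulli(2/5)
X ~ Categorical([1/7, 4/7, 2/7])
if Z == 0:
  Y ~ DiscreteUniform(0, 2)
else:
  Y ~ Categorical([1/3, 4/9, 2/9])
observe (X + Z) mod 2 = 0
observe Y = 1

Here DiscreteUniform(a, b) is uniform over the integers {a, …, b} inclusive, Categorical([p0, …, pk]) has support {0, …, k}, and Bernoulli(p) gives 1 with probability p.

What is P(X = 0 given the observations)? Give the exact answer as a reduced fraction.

P(X = 0 | obs) = 9/59

Enumerate traces; 3 have nonzero weight after conditioning:
  (Z=0, X=0, Y=1) weight 1/35
  (Z=0, X=2, Y=1) weight 2/35
  (Z=1, X=1, Y=1) weight 32/315
Group by X:
  weight(X=0) = 1/35
  weight(X=1) = 32/315
  weight(X=2) = 2/35
Total weight = 1/35 + 32/315 + 2/35 = 59/315
P(X=0 | obs) = 1/35 / 59/315 = 9/59
P(X=1 | obs) = 32/315 / 59/315 = 32/59
P(X=2 | obs) = 2/35 / 59/315 = 18/59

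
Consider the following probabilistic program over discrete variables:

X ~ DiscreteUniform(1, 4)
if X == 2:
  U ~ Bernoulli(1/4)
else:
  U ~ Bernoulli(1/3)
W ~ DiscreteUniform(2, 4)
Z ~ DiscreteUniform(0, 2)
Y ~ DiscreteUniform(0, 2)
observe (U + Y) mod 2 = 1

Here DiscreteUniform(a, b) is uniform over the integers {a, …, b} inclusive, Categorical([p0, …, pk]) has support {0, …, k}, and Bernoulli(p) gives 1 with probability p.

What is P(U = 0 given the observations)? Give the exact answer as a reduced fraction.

P(U = 0 | obs) = 11/21

Enumerate traces; 108 have nonzero weight after conditioning:
  (X=1, U=0, W=2, Z=0, Y=1) weight 1/162
  (X=1, U=0, W=2, Z=1, Y=1) weight 1/162
  (X=1, U=0, W=2, Z=2, Y=1) weight 1/162
  (X=1, U=0, W=3, Z=0, Y=1) weight 1/162
  (X=1, U=0, W=3, Z=1, Y=1) weight 1/162
  (X=1, U=0, W=3, Z=2, Y=1) weight 1/162
  (X=1, U=0, W=4, Z=0, Y=1) weight 1/162
  (X=1, U=0, W=4, Z=1, Y=1) weight 1/162
  (X=1, U=1, W=2, Z=0, Y=0) weight 1/324
  … 99 more
Group by U:
  weight(U=0) = 11/48
  weight(U=1) = 5/24
Total weight = 11/48 + 5/24 = 7/16
P(U=0 | obs) = 11/48 / 7/16 = 11/21
P(U=1 | obs) = 5/24 / 7/16 = 10/21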